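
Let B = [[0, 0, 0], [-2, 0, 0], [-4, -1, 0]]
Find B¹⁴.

[[0, 0, 0], [0, 0, 0], [0, 0, 0]]

B is strictly triangular, hence nilpotent: B³ = 0, so B¹⁴ = 0.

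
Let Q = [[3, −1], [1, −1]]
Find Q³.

[[22, −6], [6, −2]]

Q² = [[8, −2], [2, 0]]
Q³ = [[22, −6], [6, −2]]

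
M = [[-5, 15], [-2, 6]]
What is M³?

[[-5, 15], [-2, 6]]

M² = M (a projection; rank 1, trace 1), so M³ = M.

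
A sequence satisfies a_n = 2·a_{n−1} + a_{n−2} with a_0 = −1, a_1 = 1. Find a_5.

With companion matrix B = [[2, 1], [1, 0]], [a_n, a_{n−1}]ᵀ = B·[a_{n−1}, a_{n−2}]ᵀ, so [a_5, a_4]ᵀ = B⁴·[a_1, a_0]ᵀ.
B⁴ = [[29, 12], [12, 5]], giving [a_5, a_4]ᵀ = [[17], [7]].

17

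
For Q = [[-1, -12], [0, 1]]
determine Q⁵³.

Q² = I (check: tr Q = 0 and det Q = -1), so Q⁵³ = Q since 53 is odd.

[[-1, -12], [0, 1]]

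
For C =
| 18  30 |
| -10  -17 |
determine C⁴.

tr C = 1 and det C = -6, so the characteristic polynomial is λ² − (1)λ + (-6) with roots -2 and 3.
Eigenvectors give P = [[-3, 2], [2, -1]] with P⁻¹ = [[1, 2], [2, 3]], and C = P·diag(-2, 3)·P⁻¹.
Then C⁴ = P·diag(16, 81)·P⁻¹ = [[-48, 162], [32, -81]] · [[1, 2], [2, 3]] = [[276, 390], [-130, -179]].

[[276, 390], [-130, -179]]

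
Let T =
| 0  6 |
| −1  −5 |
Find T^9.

tr T = −5 and det T = 6, so the characteristic polynomial is λ² − (−5)λ + (6) with roots −3 and −2.
Eigenvectors give P = [[−2, 3], [1, −1]] with P⁻¹ = [[1, 3], [1, 2]], and T = P·diag(−3, −2)·P⁻¹.
Then T^9 = P·diag(−19683, −512)·P⁻¹ = [[39366, −1536], [−19683, 512]] · [[1, 3], [1, 2]] = [[37830, 115026], [−19171, −58025]].

[[37830, 115026], [−19171, −58025]]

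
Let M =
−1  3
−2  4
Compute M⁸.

tr M = 3 and det M = 2, so the characteristic polynomial is λ² − (3)λ + (2) with roots 1 and 2.
Eigenvectors give P = [[3, 1], [2, 1]] with P⁻¹ = [[1, −1], [−2, 3]], and M = P·diag(1, 2)·P⁻¹.
Then M⁸ = P·diag(1, 256)·P⁻¹ = [[3, 256], [2, 256]] · [[1, −1], [−2, 3]] = [[−509, 765], [−510, 766]].

[[−509, 765], [−510, 766]]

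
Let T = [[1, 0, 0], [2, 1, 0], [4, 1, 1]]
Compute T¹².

T = I + N where N = [[0, 0, 0], [2, 0, 0], [4, 1, 0]] is strictly lower-triangular, so N³ = 0.
(I + N)¹² = I + 12·N + 66·N² = [[1, 0, 0], [24, 1, 0], [180, 12, 1]].

[[1, 0, 0], [24, 1, 0], [180, 12, 1]]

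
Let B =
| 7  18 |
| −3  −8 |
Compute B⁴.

[[−29, −90], [15, 46]]

tr B = −1 and det B = −2, so the characteristic polynomial is λ² − (−1)λ + (−2) with roots 1 and −2.
Eigenvectors give P = [[−3, −2], [1, 1]] with P⁻¹ = [[−1, −2], [1, 3]], and B = P·diag(1, −2)·P⁻¹.
Then B⁴ = P·diag(1, 16)·P⁻¹ = [[−3, −32], [1, 16]] · [[−1, −2], [1, 3]] = [[−29, −90], [15, 46]].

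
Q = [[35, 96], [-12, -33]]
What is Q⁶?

tr Q = 2 and det Q = -3, so the characteristic polynomial is λ² − (2)λ + (-3) with roots -1 and 3.
Eigenvectors give P = [[-8, -3], [3, 1]] with P⁻¹ = [[1, 3], [-3, -8]], and Q = P·diag(-1, 3)·P⁻¹.
Then Q⁶ = P·diag(1, 729)·P⁻¹ = [[-8, -2187], [3, 729]] · [[1, 3], [-3, -8]] = [[6553, 17472], [-2184, -5823]].

[[6553, 17472], [-2184, -5823]]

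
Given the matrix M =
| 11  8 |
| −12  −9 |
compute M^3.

tr M = 2 and det M = −3, so the characteristic polynomial is λ² − (2)λ + (−3) with roots 3 and −1.
Eigenvectors give P = [[−1, −2], [1, 3]] with P⁻¹ = [[−3, −2], [1, 1]], and M = P·diag(3, −1)·P⁻¹.
Then M^3 = P·diag(27, −1)·P⁻¹ = [[−27, 2], [27, −3]] · [[−3, −2], [1, 1]] = [[83, 56], [−84, −57]].

[[83, 56], [−84, −57]]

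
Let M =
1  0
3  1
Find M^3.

[[1, 0], [9, 1]]

M = I + N where N = [[0, 0], [3, 0]] is strictly lower-triangular, so N^2 = 0.
(I + N)^3 = I + 3·N = [[1, 0], [9, 1]].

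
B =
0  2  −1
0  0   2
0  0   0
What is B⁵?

B is strictly triangular, hence nilpotent: B³ = 0, so B⁵ = 0.

[[0, 0, 0], [0, 0, 0], [0, 0, 0]]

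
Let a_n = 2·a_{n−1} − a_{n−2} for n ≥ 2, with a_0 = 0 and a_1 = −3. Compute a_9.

−27

With companion matrix M = [[2, −1], [1, 0]], [a_n, a_{n−1}]ᵀ = M·[a_{n−1}, a_{n−2}]ᵀ, so [a_9, a_8]ᵀ = M⁸·[a_1, a_0]ᵀ.
M⁸ = [[9, −8], [8, −7]], giving [a_9, a_8]ᵀ = [[−27], [−24]].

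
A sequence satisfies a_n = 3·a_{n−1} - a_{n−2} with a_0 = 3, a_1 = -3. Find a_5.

-228

With companion matrix Q = [[3, -1], [1, 0]], [a_n, a_{n−1}]ᵀ = Q·[a_{n−1}, a_{n−2}]ᵀ, so [a_5, a_4]ᵀ = Q^4·[a_1, a_0]ᵀ.
Q^4 = [[55, -21], [21, -8]], giving [a_5, a_4]ᵀ = [[-228], [-87]].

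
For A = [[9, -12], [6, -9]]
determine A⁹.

tr A = 0 and det A = -9, so the characteristic polynomial is λ² − (0)λ + (-9) with roots 3 and -3.
Eigenvectors give P = [[-2, -1], [-1, -1]] with P⁻¹ = [[-1, 1], [1, -2]], and A = P·diag(3, -3)·P⁻¹.
Then A⁹ = P·diag(19683, -19683)·P⁻¹ = [[-39366, 19683], [-19683, 19683]] · [[-1, 1], [1, -2]] = [[59049, -78732], [39366, -59049]].

[[59049, -78732], [39366, -59049]]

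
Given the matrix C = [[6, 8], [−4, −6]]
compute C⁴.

tr C = 0 and det C = −4, so the characteristic polynomial is λ² − (0)λ + (−4) with roots −2 and 2.
Eigenvectors give P = [[1, 2], [−1, −1]] with P⁻¹ = [[−1, −2], [1, 1]], and C = P·diag(−2, 2)·P⁻¹.
Then C⁴ = P·diag(16, 16)·P⁻¹ = [[16, 32], [−16, −16]] · [[−1, −2], [1, 1]] = [[16, 0], [0, 16]].

[[16, 0], [0, 16]]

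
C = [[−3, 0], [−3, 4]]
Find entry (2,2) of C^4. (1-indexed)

256

C^2 = [[9, 0], [−3, 16]]
C^3 = [[−27, 0], [−39, 64]]
C^4 = [[81, 0], [−75, 256]]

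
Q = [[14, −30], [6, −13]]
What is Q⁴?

tr Q = 1 and det Q = −2, so the characteristic polynomial is λ² − (1)λ + (−2) with roots −1 and 2.
Eigenvectors give P = [[−2, 5], [−1, 2]] with P⁻¹ = [[2, −5], [1, −2]], and Q = P·diag(−1, 2)·P⁻¹.
Then Q⁴ = P·diag(1, 16)·P⁻¹ = [[−2, 80], [−1, 32]] · [[2, −5], [1, −2]] = [[76, −150], [30, −59]].

[[76, −150], [30, −59]]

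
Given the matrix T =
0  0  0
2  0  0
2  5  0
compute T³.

[[0, 0, 0], [0, 0, 0], [0, 0, 0]]

T is strictly triangular, hence nilpotent: T³ = 0, so T³ = 0.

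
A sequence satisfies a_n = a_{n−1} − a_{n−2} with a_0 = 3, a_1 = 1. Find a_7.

1

With companion matrix Q = [[1, −1], [1, 0]], [a_n, a_{n−1}]ᵀ = Q·[a_{n−1}, a_{n−2}]ᵀ, so [a_7, a_6]ᵀ = Q⁶·[a_1, a_0]ᵀ.
Q⁶ = [[1, 0], [0, 1]], giving [a_7, a_6]ᵀ = [[1], [3]].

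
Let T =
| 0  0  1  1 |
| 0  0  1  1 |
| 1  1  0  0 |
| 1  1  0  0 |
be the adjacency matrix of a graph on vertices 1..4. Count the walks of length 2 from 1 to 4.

0

The number of length-2 walks from vertex 1 to vertex 4 is entry (1,4) of T², where T is the adjacency matrix.
T² = [[2, 2, 0, 0], [2, 2, 0, 0], [0, 0, 2, 2], [0, 0, 2, 2]]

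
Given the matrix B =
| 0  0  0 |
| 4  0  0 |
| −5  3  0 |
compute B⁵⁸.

[[0, 0, 0], [0, 0, 0], [0, 0, 0]]

B is strictly triangular, hence nilpotent: B³ = 0, so B⁵⁸ = 0.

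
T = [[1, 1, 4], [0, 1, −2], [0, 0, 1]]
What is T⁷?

T = I + N where N = [[0, 1, 4], [0, 0, −2], [0, 0, 0]] is strictly upper-triangular, so N³ = 0.
(I + N)⁷ = I + 7·N + 21·N² = [[1, 7, −14], [0, 1, −14], [0, 0, 1]].

[[1, 7, −14], [0, 1, −14], [0, 0, 1]]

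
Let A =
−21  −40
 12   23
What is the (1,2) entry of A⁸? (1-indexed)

−65600

tr A = 2 and det A = −3, so the characteristic polynomial is λ² − (2)λ + (−3) with roots 3 and −1.
Eigenvectors give P = [[−5, −2], [3, 1]] with P⁻¹ = [[1, 2], [−3, −5]], and A = P·diag(3, −1)·P⁻¹.
Then A⁸ = P·diag(6561, 1)·P⁻¹ = [[−32805, −2], [19683, 1]] · [[1, 2], [−3, −5]] = [[−32799, −65600], [19680, 39361]].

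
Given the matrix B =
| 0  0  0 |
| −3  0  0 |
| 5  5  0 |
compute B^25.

B is strictly triangular, hence nilpotent: B^3 = 0, so B^25 = 0.

[[0, 0, 0], [0, 0, 0], [0, 0, 0]]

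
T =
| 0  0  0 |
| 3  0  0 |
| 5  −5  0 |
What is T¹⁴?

T is strictly triangular, hence nilpotent: T³ = 0, so T¹⁴ = 0.

[[0, 0, 0], [0, 0, 0], [0, 0, 0]]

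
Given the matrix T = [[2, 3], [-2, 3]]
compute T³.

T² = [[-2, 15], [-10, 3]]
T³ = [[-34, 39], [-26, -21]]

[[-34, 39], [-26, -21]]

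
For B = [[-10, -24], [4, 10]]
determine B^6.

tr B = 0 and det B = -4, so the characteristic polynomial is λ² − (0)λ + (-4) with roots -2 and 2.
Eigenvectors give P = [[-3, -2], [1, 1]] with P⁻¹ = [[-1, -2], [1, 3]], and B = P·diag(-2, 2)·P⁻¹.
Then B^6 = P·diag(64, 64)·P⁻¹ = [[-192, -128], [64, 64]] · [[-1, -2], [1, 3]] = [[64, 0], [0, 64]].

[[64, 0], [0, 64]]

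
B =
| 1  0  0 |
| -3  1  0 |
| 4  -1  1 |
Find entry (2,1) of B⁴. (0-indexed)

-4

B = I + N where N = [[0, 0, 0], [-3, 0, 0], [4, -1, 0]] is strictly lower-triangular, so N³ = 0.
(I + N)⁴ = I + 4·N + 6·N² = [[1, 0, 0], [-12, 1, 0], [34, -4, 1]].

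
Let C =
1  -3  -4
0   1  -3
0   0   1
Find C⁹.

C = I + N where N = [[0, -3, -4], [0, 0, -3], [0, 0, 0]] is strictly upper-triangular, so N³ = 0.
(I + N)⁹ = I + 9·N + 36·N² = [[1, -27, 288], [0, 1, -27], [0, 0, 1]].

[[1, -27, 288], [0, 1, -27], [0, 0, 1]]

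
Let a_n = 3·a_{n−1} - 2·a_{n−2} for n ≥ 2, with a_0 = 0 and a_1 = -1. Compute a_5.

With companion matrix B = [[3, -2], [1, 0]], [a_n, a_{n−1}]ᵀ = B·[a_{n−1}, a_{n−2}]ᵀ, so [a_5, a_4]ᵀ = B⁴·[a_1, a_0]ᵀ.
B⁴ = [[31, -30], [15, -14]], giving [a_5, a_4]ᵀ = [[-31], [-15]].

-31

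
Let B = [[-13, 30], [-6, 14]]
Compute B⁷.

[[-517, 1290], [-258, 644]]

tr B = 1 and det B = -2, so the characteristic polynomial is λ² − (1)λ + (-2) with roots 2 and -1.
Eigenvectors give P = [[2, 5], [1, 2]] with P⁻¹ = [[-2, 5], [1, -2]], and B = P·diag(2, -1)·P⁻¹.
Then B⁷ = P·diag(128, -1)·P⁻¹ = [[256, -5], [128, -2]] · [[-2, 5], [1, -2]] = [[-517, 1290], [-258, 644]].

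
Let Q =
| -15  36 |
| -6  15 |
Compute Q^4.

[[81, 0], [0, 81]]

tr Q = 0 and det Q = -9, so the characteristic polynomial is λ² − (0)λ + (-9) with roots 3 and -3.
Eigenvectors give P = [[2, 3], [1, 1]] with P⁻¹ = [[-1, 3], [1, -2]], and Q = P·diag(3, -3)·P⁻¹.
Then Q^4 = P·diag(81, 81)·P⁻¹ = [[162, 243], [81, 81]] · [[-1, 3], [1, -2]] = [[81, 0], [0, 81]].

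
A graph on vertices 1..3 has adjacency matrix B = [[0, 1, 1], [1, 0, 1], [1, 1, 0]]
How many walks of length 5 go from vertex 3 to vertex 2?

The number of length-5 walks from vertex 3 to vertex 2 is entry (3,2) of B⁵, where B is the adjacency matrix.
B² = [[2, 1, 1], [1, 2, 1], [1, 1, 2]]
B³ = [[2, 3, 3], [3, 2, 3], [3, 3, 2]]
B⁴ = [[6, 5, 5], [5, 6, 5], [5, 5, 6]]
B⁵ = [[10, 11, 11], [11, 10, 11], [11, 11, 10]]

11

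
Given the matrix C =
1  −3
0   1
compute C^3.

C = I + N where N = [[0, −3], [0, 0]] is strictly upper-triangular, so N^2 = 0.
(I + N)^3 = I + 3·N = [[1, −9], [0, 1]].

[[1, −9], [0, 1]]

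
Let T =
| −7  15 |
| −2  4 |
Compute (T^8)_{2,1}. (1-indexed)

tr T = −3 and det T = 2, so the characteristic polynomial is λ² − (−3)λ + (2) with roots −2 and −1.
Eigenvectors give P = [[3, −5], [1, −2]] with P⁻¹ = [[2, −5], [1, −3]], and T = P·diag(−2, −1)·P⁻¹.
Then T^8 = P·diag(256, 1)·P⁻¹ = [[768, −5], [256, −2]] · [[2, −5], [1, −3]] = [[1531, −3825], [510, −1274]].

510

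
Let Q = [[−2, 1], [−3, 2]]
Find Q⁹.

[[−2, 1], [−3, 2]]

Q² = I (check: tr Q = 0 and det Q = −1), so Q⁹ = Q since 9 is odd.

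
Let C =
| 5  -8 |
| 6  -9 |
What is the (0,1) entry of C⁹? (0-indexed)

tr C = -4 and det C = 3, so the characteristic polynomial is λ² − (-4)λ + (3) with roots -1 and -3.
Eigenvectors give P = [[4, 1], [3, 1]] with P⁻¹ = [[1, -1], [-3, 4]], and C = P·diag(-1, -3)·P⁻¹.
Then C⁹ = P·diag(-1, -19683)·P⁻¹ = [[-4, -19683], [-3, -19683]] · [[1, -1], [-3, 4]] = [[59045, -78728], [59046, -78729]].

-78728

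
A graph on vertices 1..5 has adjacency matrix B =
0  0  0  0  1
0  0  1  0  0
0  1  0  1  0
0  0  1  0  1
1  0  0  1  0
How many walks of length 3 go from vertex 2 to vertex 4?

0

The number of length-3 walks from vertex 2 to vertex 4 is entry (2,4) of B³, where B is the adjacency matrix.
B² = [[1, 0, 0, 1, 0], [0, 1, 0, 1, 0], [0, 0, 2, 0, 1], [1, 1, 0, 2, 0], [0, 0, 1, 0, 2]]
B³ = [[0, 0, 1, 0, 2], [0, 0, 2, 0, 1], [1, 2, 0, 3, 0], [0, 0, 3, 0, 3], [2, 1, 0, 3, 0]]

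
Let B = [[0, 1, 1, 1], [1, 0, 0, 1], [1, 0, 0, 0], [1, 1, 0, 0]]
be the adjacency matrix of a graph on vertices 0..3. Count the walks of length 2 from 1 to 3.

The number of length-2 walks from vertex 1 to vertex 3 is entry (1,3) of B^2, where B is the adjacency matrix.
B^2 = [[3, 1, 0, 1], [1, 2, 1, 1], [0, 1, 1, 1], [1, 1, 1, 2]]

1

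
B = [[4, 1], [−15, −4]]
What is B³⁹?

[[4, 1], [−15, −4]]

B² = I (check: tr B = 0 and det B = −1), so B³⁹ = B since 39 is odd.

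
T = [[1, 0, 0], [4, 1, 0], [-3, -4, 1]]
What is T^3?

[[1, 0, 0], [12, 1, 0], [-57, -12, 1]]

T = I + N where N = [[0, 0, 0], [4, 0, 0], [-3, -4, 0]] is strictly lower-triangular, so N^3 = 0.
(I + N)^3 = I + 3·N + 3·N^2 = [[1, 0, 0], [12, 1, 0], [-57, -12, 1]].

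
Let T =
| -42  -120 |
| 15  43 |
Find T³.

[[-288, -840], [105, 307]]

tr T = 1 and det T = -6, so the characteristic polynomial is λ² − (1)λ + (-6) with roots 3 and -2.
Eigenvectors give P = [[-8, -3], [3, 1]] with P⁻¹ = [[1, 3], [-3, -8]], and T = P·diag(3, -2)·P⁻¹.
Then T³ = P·diag(27, -8)·P⁻¹ = [[-216, 24], [81, -8]] · [[1, 3], [-3, -8]] = [[-288, -840], [105, 307]].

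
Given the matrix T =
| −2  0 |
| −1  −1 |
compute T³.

tr T = −3 and det T = 2, so the characteristic polynomial is λ² − (−3)λ + (2) with roots −1 and −2.
Eigenvectors give P = [[0, 1], [1, 1]] with P⁻¹ = [[−1, 1], [1, 0]], and T = P·diag(−1, −2)·P⁻¹.
Then T³ = P·diag(−1, −8)·P⁻¹ = [[0, −8], [−1, −8]] · [[−1, 1], [1, 0]] = [[−8, 0], [−7, −1]].

[[−8, 0], [−7, −1]]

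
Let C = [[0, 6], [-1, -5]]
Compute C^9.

tr C = -5 and det C = 6, so the characteristic polynomial is λ² − (-5)λ + (6) with roots -2 and -3.
Eigenvectors give P = [[3, -2], [-1, 1]] with P⁻¹ = [[1, 2], [1, 3]], and C = P·diag(-2, -3)·P⁻¹.
Then C^9 = P·diag(-512, -19683)·P⁻¹ = [[-1536, 39366], [512, -19683]] · [[1, 2], [1, 3]] = [[37830, 115026], [-19171, -58025]].

[[37830, 115026], [-19171, -58025]]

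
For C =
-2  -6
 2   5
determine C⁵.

[[-92, -186], [62, 125]]

tr C = 3 and det C = 2, so the characteristic polynomial is λ² − (3)λ + (2) with roots 2 and 1.
Eigenvectors give P = [[-3, -2], [2, 1]] with P⁻¹ = [[1, 2], [-2, -3]], and C = P·diag(2, 1)·P⁻¹.
Then C⁵ = P·diag(32, 1)·P⁻¹ = [[-96, -2], [64, 1]] · [[1, 2], [-2, -3]] = [[-92, -186], [62, 125]].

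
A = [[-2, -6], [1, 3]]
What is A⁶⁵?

A² = A (a projection; rank 1, trace 1), so A⁶⁵ = A.

[[-2, -6], [1, 3]]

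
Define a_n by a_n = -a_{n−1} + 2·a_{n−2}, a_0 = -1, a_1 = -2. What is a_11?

-684

With companion matrix M = [[-1, 2], [1, 0]], [a_n, a_{n−1}]ᵀ = M·[a_{n−1}, a_{n−2}]ᵀ, so [a_11, a_10]ᵀ = M¹⁰·[a_1, a_0]ᵀ.
M¹⁰ = [[683, -682], [-341, 342]], giving [a_11, a_10]ᵀ = [[-684], [340]].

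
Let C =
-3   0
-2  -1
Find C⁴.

tr C = -4 and det C = 3, so the characteristic polynomial is λ² − (-4)λ + (3) with roots -1 and -3.
Eigenvectors give P = [[0, 1], [-1, 1]] with P⁻¹ = [[1, -1], [1, 0]], and C = P·diag(-1, -3)·P⁻¹.
Then C⁴ = P·diag(1, 81)·P⁻¹ = [[0, 81], [-1, 81]] · [[1, -1], [1, 0]] = [[81, 0], [80, 1]].

[[81, 0], [80, 1]]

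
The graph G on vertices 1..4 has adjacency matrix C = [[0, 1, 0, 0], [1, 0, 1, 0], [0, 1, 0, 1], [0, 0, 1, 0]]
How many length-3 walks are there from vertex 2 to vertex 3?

3

The number of length-3 walks from vertex 2 to vertex 3 is entry (2,3) of C^3, where C is the adjacency matrix.
C^2 = [[1, 0, 1, 0], [0, 2, 0, 1], [1, 0, 2, 0], [0, 1, 0, 1]]
C^3 = [[0, 2, 0, 1], [2, 0, 3, 0], [0, 3, 0, 2], [1, 0, 2, 0]]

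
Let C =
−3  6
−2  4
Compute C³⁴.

C² = C (a projection; rank 1, trace 1), so C³⁴ = C.

[[−3, 6], [−2, 4]]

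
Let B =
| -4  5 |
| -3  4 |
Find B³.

[[-4, 5], [-3, 4]]

B² = I (check: tr B = 0 and det B = -1), so B³ = B since 3 is odd.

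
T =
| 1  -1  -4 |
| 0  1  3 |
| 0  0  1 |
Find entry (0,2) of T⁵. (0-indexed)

-50

T = I + N where N = [[0, -1, -4], [0, 0, 3], [0, 0, 0]] is strictly upper-triangular, so N³ = 0.
(I + N)⁵ = I + 5·N + 10·N² = [[1, -5, -50], [0, 1, 15], [0, 0, 1]].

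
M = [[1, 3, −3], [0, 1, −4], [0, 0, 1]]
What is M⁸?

[[1, 24, −360], [0, 1, −32], [0, 0, 1]]

M = I + N where N = [[0, 3, −3], [0, 0, −4], [0, 0, 0]] is strictly upper-triangular, so N³ = 0.
(I + N)⁸ = I + 8·N + 28·N² = [[1, 24, −360], [0, 1, −32], [0, 0, 1]].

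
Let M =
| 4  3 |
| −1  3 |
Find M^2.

[[13, 21], [−7, 6]]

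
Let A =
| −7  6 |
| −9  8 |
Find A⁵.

[[−67, 66], [−99, 98]]

tr A = 1 and det A = −2, so the characteristic polynomial is λ² − (1)λ + (−2) with roots 2 and −1.
Eigenvectors give P = [[2, −1], [3, −1]] with P⁻¹ = [[−1, 1], [−3, 2]], and A = P·diag(2, −1)·P⁻¹.
Then A⁵ = P·diag(32, −1)·P⁻¹ = [[64, 1], [96, 1]] · [[−1, 1], [−3, 2]] = [[−67, 66], [−99, 98]].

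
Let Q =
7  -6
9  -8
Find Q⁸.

[[-509, 510], [-765, 766]]

tr Q = -1 and det Q = -2, so the characteristic polynomial is λ² − (-1)λ + (-2) with roots 1 and -2.
Eigenvectors give P = [[-1, -2], [-1, -3]] with P⁻¹ = [[-3, 2], [1, -1]], and Q = P·diag(1, -2)·P⁻¹.
Then Q⁸ = P·diag(1, 256)·P⁻¹ = [[-1, -512], [-1, -768]] · [[-3, 2], [1, -1]] = [[-509, 510], [-765, 766]].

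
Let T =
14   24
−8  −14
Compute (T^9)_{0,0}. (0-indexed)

3584

tr T = 0 and det T = −4, so the characteristic polynomial is λ² − (0)λ + (−4) with roots −2 and 2.
Eigenvectors give P = [[−3, −2], [2, 1]] with P⁻¹ = [[1, 2], [−2, −3]], and T = P·diag(−2, 2)·P⁻¹.
Then T^9 = P·diag(−512, 512)·P⁻¹ = [[1536, −1024], [−1024, 512]] · [[1, 2], [−2, −3]] = [[3584, 6144], [−2048, −3584]].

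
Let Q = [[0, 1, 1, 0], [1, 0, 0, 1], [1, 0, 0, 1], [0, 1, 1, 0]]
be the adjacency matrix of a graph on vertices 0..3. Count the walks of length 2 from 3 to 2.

0

The number of length-2 walks from vertex 3 to vertex 2 is entry (3,2) of Q^2, where Q is the adjacency matrix.
Q^2 = [[2, 0, 0, 2], [0, 2, 2, 0], [0, 2, 2, 0], [2, 0, 0, 2]]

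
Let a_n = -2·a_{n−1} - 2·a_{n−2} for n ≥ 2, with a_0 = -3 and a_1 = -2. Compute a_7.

64

With companion matrix B = [[-2, -2], [1, 0]], [a_n, a_{n−1}]ᵀ = B·[a_{n−1}, a_{n−2}]ᵀ, so [a_7, a_6]ᵀ = B^6·[a_1, a_0]ᵀ.
B^6 = [[-8, -16], [8, 8]], giving [a_7, a_6]ᵀ = [[64], [-40]].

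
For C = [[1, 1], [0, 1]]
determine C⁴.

C = I + N where N = [[0, 1], [0, 0]] is strictly upper-triangular, so N² = 0.
(I + N)⁴ = I + 4·N = [[1, 4], [0, 1]].

[[1, 4], [0, 1]]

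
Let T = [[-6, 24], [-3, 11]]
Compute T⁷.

[[-16344, 49416], [-6177, 18659]]

tr T = 5 and det T = 6, so the characteristic polynomial is λ² − (5)λ + (6) with roots 2 and 3.
Eigenvectors give P = [[3, -8], [1, -3]] with P⁻¹ = [[3, -8], [1, -3]], and T = P·diag(2, 3)·P⁻¹.
Then T⁷ = P·diag(128, 2187)·P⁻¹ = [[384, -17496], [128, -6561]] · [[3, -8], [1, -3]] = [[-16344, 49416], [-6177, 18659]].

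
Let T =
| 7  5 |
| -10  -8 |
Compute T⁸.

tr T = -1 and det T = -6, so the characteristic polynomial is λ² − (-1)λ + (-6) with roots -3 and 2.
Eigenvectors give P = [[-1, -1], [2, 1]] with P⁻¹ = [[1, 1], [-2, -1]], and T = P·diag(-3, 2)·P⁻¹.
Then T⁸ = P·diag(6561, 256)·P⁻¹ = [[-6561, -256], [13122, 256]] · [[1, 1], [-2, -1]] = [[-6049, -6305], [12610, 12866]].

[[-6049, -6305], [12610, 12866]]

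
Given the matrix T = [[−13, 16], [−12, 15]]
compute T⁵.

[[−733, 976], [−732, 975]]

tr T = 2 and det T = −3, so the characteristic polynomial is λ² − (2)λ + (−3) with roots 3 and −1.
Eigenvectors give P = [[1, 4], [1, 3]] with P⁻¹ = [[−3, 4], [1, −1]], and T = P·diag(3, −1)·P⁻¹.
Then T⁵ = P·diag(243, −1)·P⁻¹ = [[243, −4], [243, −3]] · [[−3, 4], [1, −1]] = [[−733, 976], [−732, 975]].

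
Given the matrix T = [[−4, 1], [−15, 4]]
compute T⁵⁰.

T² = I (check: tr T = 0 and det T = −1), so T⁵⁰ = I since 50 is even.

[[1, 0], [0, 1]]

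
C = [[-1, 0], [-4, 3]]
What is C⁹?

tr C = 2 and det C = -3, so the characteristic polynomial is λ² − (2)λ + (-3) with roots 3 and -1.
Eigenvectors give P = [[0, 1], [-1, 1]] with P⁻¹ = [[1, -1], [1, 0]], and C = P·diag(3, -1)·P⁻¹.
Then C⁹ = P·diag(19683, -1)·P⁻¹ = [[0, -1], [-19683, -1]] · [[1, -1], [1, 0]] = [[-1, 0], [-19684, 19683]].

[[-1, 0], [-19684, 19683]]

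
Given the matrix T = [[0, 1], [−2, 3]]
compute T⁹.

tr T = 3 and det T = 2, so the characteristic polynomial is λ² − (3)λ + (2) with roots 2 and 1.
Eigenvectors give P = [[−1, 1], [−2, 1]] with P⁻¹ = [[1, −1], [2, −1]], and T = P·diag(2, 1)·P⁻¹.
Then T⁹ = P·diag(512, 1)·P⁻¹ = [[−512, 1], [−1024, 1]] · [[1, −1], [2, −1]] = [[−510, 511], [−1022, 1023]].

[[−510, 511], [−1022, 1023]]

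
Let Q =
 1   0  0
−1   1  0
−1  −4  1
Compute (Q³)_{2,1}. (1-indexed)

−3

Q = I + N where N = [[0, 0, 0], [−1, 0, 0], [−1, −4, 0]] is strictly lower-triangular, so N³ = 0.
(I + N)³ = I + 3·N + 3·N² = [[1, 0, 0], [−3, 1, 0], [9, −12, 1]].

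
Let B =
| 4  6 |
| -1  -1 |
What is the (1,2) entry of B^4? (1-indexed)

90

tr B = 3 and det B = 2, so the characteristic polynomial is λ² − (3)λ + (2) with roots 2 and 1.
Eigenvectors give P = [[3, 2], [-1, -1]] with P⁻¹ = [[1, 2], [-1, -3]], and B = P·diag(2, 1)·P⁻¹.
Then B^4 = P·diag(16, 1)·P⁻¹ = [[48, 2], [-16, -1]] · [[1, 2], [-1, -3]] = [[46, 90], [-15, -29]].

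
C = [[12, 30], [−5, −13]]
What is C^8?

tr C = −1 and det C = −6, so the characteristic polynomial is λ² − (−1)λ + (−6) with roots −3 and 2.
Eigenvectors give P = [[−2, 3], [1, −1]] with P⁻¹ = [[1, 3], [1, 2]], and C = P·diag(−3, 2)·P⁻¹.
Then C^8 = P·diag(6561, 256)·P⁻¹ = [[−13122, 768], [6561, −256]] · [[1, 3], [1, 2]] = [[−12354, −37830], [6305, 19171]].

[[−12354, −37830], [6305, 19171]]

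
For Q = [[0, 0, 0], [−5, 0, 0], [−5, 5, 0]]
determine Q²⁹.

Q is strictly triangular, hence nilpotent: Q³ = 0, so Q²⁹ = 0.

[[0, 0, 0], [0, 0, 0], [0, 0, 0]]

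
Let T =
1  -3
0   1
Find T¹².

T = I + N where N = [[0, -3], [0, 0]] is strictly upper-triangular, so N² = 0.
(I + N)¹² = I + 12·N = [[1, -36], [0, 1]].

[[1, -36], [0, 1]]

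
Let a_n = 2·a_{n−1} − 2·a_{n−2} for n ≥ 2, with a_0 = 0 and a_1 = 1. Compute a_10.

32

With companion matrix M = [[2, −2], [1, 0]], [a_n, a_{n−1}]ᵀ = M·[a_{n−1}, a_{n−2}]ᵀ, so [a_10, a_9]ᵀ = M⁹·[a_1, a_0]ᵀ.
M⁹ = [[32, −32], [16, 0]], giving [a_10, a_9]ᵀ = [[32], [16]].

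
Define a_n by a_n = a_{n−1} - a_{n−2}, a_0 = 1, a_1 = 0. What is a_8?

-1

With companion matrix Q = [[1, -1], [1, 0]], [a_n, a_{n−1}]ᵀ = Q·[a_{n−1}, a_{n−2}]ᵀ, so [a_8, a_7]ᵀ = Q^7·[a_1, a_0]ᵀ.
Q^7 = [[1, -1], [1, 0]], giving [a_8, a_7]ᵀ = [[-1], [0]].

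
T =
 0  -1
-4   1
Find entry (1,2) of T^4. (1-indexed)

T^2 = [[4, -1], [-4, 5]]
T^3 = [[4, -5], [-20, 9]]
T^4 = [[20, -9], [-36, 29]]

-9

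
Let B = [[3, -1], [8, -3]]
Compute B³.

B² = I (check: tr B = 0 and det B = -1), so B³ = B since 3 is odd.

[[3, -1], [8, -3]]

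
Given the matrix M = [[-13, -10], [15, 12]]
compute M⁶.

tr M = -1 and det M = -6, so the characteristic polynomial is λ² − (-1)λ + (-6) with roots 2 and -3.
Eigenvectors give P = [[-2, -1], [3, 1]] with P⁻¹ = [[1, 1], [-3, -2]], and M = P·diag(2, -3)·P⁻¹.
Then M⁶ = P·diag(64, 729)·P⁻¹ = [[-128, -729], [192, 729]] · [[1, 1], [-3, -2]] = [[2059, 1330], [-1995, -1266]].

[[2059, 1330], [-1995, -1266]]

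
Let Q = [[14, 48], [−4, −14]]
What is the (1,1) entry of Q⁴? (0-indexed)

16

tr Q = 0 and det Q = −4, so the characteristic polynomial is λ² − (0)λ + (−4) with roots 2 and −2.
Eigenvectors give P = [[−4, −3], [1, 1]] with P⁻¹ = [[−1, −3], [1, 4]], and Q = P·diag(2, −2)·P⁻¹.
Then Q⁴ = P·diag(16, 16)·P⁻¹ = [[−64, −48], [16, 16]] · [[−1, −3], [1, 4]] = [[16, 0], [0, 16]].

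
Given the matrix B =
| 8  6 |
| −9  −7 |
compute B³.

[[26, 18], [−27, −19]]

tr B = 1 and det B = −2, so the characteristic polynomial is λ² − (1)λ + (−2) with roots 2 and −1.
Eigenvectors give P = [[−1, 2], [1, −3]] with P⁻¹ = [[−3, −2], [−1, −1]], and B = P·diag(2, −1)·P⁻¹.
Then B³ = P·diag(8, −1)·P⁻¹ = [[−8, −2], [8, 3]] · [[−3, −2], [−1, −1]] = [[26, 18], [−27, −19]].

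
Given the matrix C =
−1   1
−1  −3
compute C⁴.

C² = [[0, −4], [4, 8]]
C³ = [[4, 12], [−12, −20]]
C⁴ = [[−16, −32], [32, 48]]

[[−16, −32], [32, 48]]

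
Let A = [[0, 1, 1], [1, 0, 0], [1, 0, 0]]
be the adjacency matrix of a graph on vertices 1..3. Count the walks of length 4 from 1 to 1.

The number of length-4 walks from vertex 1 to vertex 1 is entry (1,1) of A⁴, where A is the adjacency matrix.
A² = [[2, 0, 0], [0, 1, 1], [0, 1, 1]]
A³ = [[0, 2, 2], [2, 0, 0], [2, 0, 0]]
A⁴ = [[4, 0, 0], [0, 2, 2], [0, 2, 2]]

4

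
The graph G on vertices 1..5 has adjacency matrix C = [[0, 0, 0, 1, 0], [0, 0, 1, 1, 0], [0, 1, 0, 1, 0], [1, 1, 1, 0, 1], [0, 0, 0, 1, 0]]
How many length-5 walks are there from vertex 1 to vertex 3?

7

The number of length-5 walks from vertex 1 to vertex 3 is entry (1,3) of C⁵, where C is the adjacency matrix.
C² = [[1, 1, 1, 0, 1], [1, 2, 1, 1, 1], [1, 1, 2, 1, 1], [0, 1, 1, 4, 0], [1, 1, 1, 0, 1]]
C³ = [[0, 1, 1, 4, 0], [1, 2, 3, 5, 1], [1, 3, 2, 5, 1], [4, 5, 5, 2, 4], [0, 1, 1, 4, 0]]
C⁴ = [[4, 5, 5, 2, 4], [5, 8, 7, 7, 5], [5, 7, 8, 7, 5], [2, 7, 7, 18, 2], [4, 5, 5, 2, 4]]
C⁵ = [[2, 7, 7, 18, 2], [7, 14, 15, 25, 7], [7, 15, 14, 25, 7], [18, 25, 25, 18, 18], [2, 7, 7, 18, 2]]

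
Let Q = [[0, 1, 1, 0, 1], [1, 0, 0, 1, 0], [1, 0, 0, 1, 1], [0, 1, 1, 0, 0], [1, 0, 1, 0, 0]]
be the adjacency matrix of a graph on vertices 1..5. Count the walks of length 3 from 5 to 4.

2

The number of length-3 walks from vertex 5 to vertex 4 is entry (5,4) of Q³, where Q is the adjacency matrix.
Q² = [[3, 0, 1, 2, 1], [0, 2, 2, 0, 1], [1, 2, 3, 0, 1], [2, 0, 0, 2, 1], [1, 1, 1, 1, 2]]
Q³ = [[2, 5, 6, 1, 4], [5, 0, 1, 4, 2], [6, 1, 2, 5, 4], [1, 4, 5, 0, 2], [4, 2, 4, 2, 2]]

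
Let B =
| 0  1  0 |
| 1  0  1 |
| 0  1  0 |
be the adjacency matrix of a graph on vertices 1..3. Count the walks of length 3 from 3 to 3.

The number of length-3 walks from vertex 3 to vertex 3 is entry (3,3) of B³, where B is the adjacency matrix.
B² = [[1, 0, 1], [0, 2, 0], [1, 0, 1]]
B³ = [[0, 2, 0], [2, 0, 2], [0, 2, 0]]

0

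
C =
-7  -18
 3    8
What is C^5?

[[-67, -198], [33, 98]]

tr C = 1 and det C = -2, so the characteristic polynomial is λ² − (1)λ + (-2) with roots -1 and 2.
Eigenvectors give P = [[3, -2], [-1, 1]] with P⁻¹ = [[1, 2], [1, 3]], and C = P·diag(-1, 2)·P⁻¹.
Then C^5 = P·diag(-1, 32)·P⁻¹ = [[-3, -64], [1, 32]] · [[1, 2], [1, 3]] = [[-67, -198], [33, 98]].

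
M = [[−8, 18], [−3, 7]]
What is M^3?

tr M = −1 and det M = −2, so the characteristic polynomial is λ² − (−1)λ + (−2) with roots 1 and −2.
Eigenvectors give P = [[2, 3], [1, 1]] with P⁻¹ = [[−1, 3], [1, −2]], and M = P·diag(1, −2)·P⁻¹.
Then M^3 = P·diag(1, −8)·P⁻¹ = [[2, −24], [1, −8]] · [[−1, 3], [1, −2]] = [[−26, 54], [−9, 19]].

[[−26, 54], [−9, 19]]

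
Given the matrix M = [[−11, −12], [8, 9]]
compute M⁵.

tr M = −2 and det M = −3, so the characteristic polynomial is λ² − (−2)λ + (−3) with roots −3 and 1.
Eigenvectors give P = [[3, −1], [−2, 1]] with P⁻¹ = [[1, 1], [2, 3]], and M = P·diag(−3, 1)·P⁻¹.
Then M⁵ = P·diag(−243, 1)·P⁻¹ = [[−729, −1], [486, 1]] · [[1, 1], [2, 3]] = [[−731, −732], [488, 489]].

[[−731, −732], [488, 489]]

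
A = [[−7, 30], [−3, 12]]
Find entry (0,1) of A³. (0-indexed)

tr A = 5 and det A = 6, so the characteristic polynomial is λ² − (5)λ + (6) with roots 2 and 3.
Eigenvectors give P = [[10, 3], [3, 1]] with P⁻¹ = [[1, −3], [−3, 10]], and A = P·diag(2, 3)·P⁻¹.
Then A³ = P·diag(8, 27)·P⁻¹ = [[80, 81], [24, 27]] · [[1, −3], [−3, 10]] = [[−163, 570], [−57, 198]].

570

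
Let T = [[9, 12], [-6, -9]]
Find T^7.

[[6561, 8748], [-4374, -6561]]

tr T = 0 and det T = -9, so the characteristic polynomial is λ² − (0)λ + (-9) with roots 3 and -3.
Eigenvectors give P = [[2, -1], [-1, 1]] with P⁻¹ = [[1, 1], [1, 2]], and T = P·diag(3, -3)·P⁻¹.
Then T^7 = P·diag(2187, -2187)·P⁻¹ = [[4374, 2187], [-2187, -2187]] · [[1, 1], [1, 2]] = [[6561, 8748], [-4374, -6561]].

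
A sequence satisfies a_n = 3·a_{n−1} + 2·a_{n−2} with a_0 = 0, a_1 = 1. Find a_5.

139

With companion matrix M = [[3, 2], [1, 0]], [a_n, a_{n−1}]ᵀ = M·[a_{n−1}, a_{n−2}]ᵀ, so [a_5, a_4]ᵀ = M^4·[a_1, a_0]ᵀ.
M^4 = [[139, 78], [39, 22]], giving [a_5, a_4]ᵀ = [[139], [39]].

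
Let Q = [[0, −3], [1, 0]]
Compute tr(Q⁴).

Q² = [[−3, 0], [0, −3]]
Q³ = [[0, 9], [−3, 0]]
Q⁴ = [[9, 0], [0, 9]]

18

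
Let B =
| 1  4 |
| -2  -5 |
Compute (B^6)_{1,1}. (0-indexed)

tr B = -4 and det B = 3, so the characteristic polynomial is λ² − (-4)λ + (3) with roots -1 and -3.
Eigenvectors give P = [[2, -1], [-1, 1]] with P⁻¹ = [[1, 1], [1, 2]], and B = P·diag(-1, -3)·P⁻¹.
Then B^6 = P·diag(1, 729)·P⁻¹ = [[2, -729], [-1, 729]] · [[1, 1], [1, 2]] = [[-727, -1456], [728, 1457]].

1457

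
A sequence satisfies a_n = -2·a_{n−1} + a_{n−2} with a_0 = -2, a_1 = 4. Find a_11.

27720

With companion matrix A = [[-2, 1], [1, 0]], [a_n, a_{n−1}]ᵀ = A·[a_{n−1}, a_{n−2}]ᵀ, so [a_11, a_10]ᵀ = A¹⁰·[a_1, a_0]ᵀ.
A¹⁰ = [[5741, -2378], [-2378, 985]], giving [a_11, a_10]ᵀ = [[27720], [-11482]].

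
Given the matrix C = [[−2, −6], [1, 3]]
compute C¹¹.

[[−2, −6], [1, 3]]

C² = C (a projection; rank 1, trace 1), so C¹¹ = C.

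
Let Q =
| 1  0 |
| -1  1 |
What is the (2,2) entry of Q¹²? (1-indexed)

1

Q = I + N where N = [[0, 0], [-1, 0]] is strictly lower-triangular, so N² = 0.
(I + N)¹² = I + 12·N = [[1, 0], [-12, 1]].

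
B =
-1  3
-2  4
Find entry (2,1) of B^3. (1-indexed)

tr B = 3 and det B = 2, so the characteristic polynomial is λ² − (3)λ + (2) with roots 2 and 1.
Eigenvectors give P = [[1, 3], [1, 2]] with P⁻¹ = [[-2, 3], [1, -1]], and B = P·diag(2, 1)·P⁻¹.
Then B^3 = P·diag(8, 1)·P⁻¹ = [[8, 3], [8, 2]] · [[-2, 3], [1, -1]] = [[-13, 21], [-14, 22]].

-14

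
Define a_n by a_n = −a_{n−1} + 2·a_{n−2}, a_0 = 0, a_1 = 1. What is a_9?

171

With companion matrix A = [[−1, 2], [1, 0]], [a_n, a_{n−1}]ᵀ = A·[a_{n−1}, a_{n−2}]ᵀ, so [a_9, a_8]ᵀ = A^8·[a_1, a_0]ᵀ.
A^8 = [[171, −170], [−85, 86]], giving [a_9, a_8]ᵀ = [[171], [−85]].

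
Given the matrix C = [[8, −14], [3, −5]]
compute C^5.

[[218, −434], [93, −185]]

tr C = 3 and det C = 2, so the characteristic polynomial is λ² − (3)λ + (2) with roots 2 and 1.
Eigenvectors give P = [[7, 2], [3, 1]] with P⁻¹ = [[1, −2], [−3, 7]], and C = P·diag(2, 1)·P⁻¹.
Then C^5 = P·diag(32, 1)·P⁻¹ = [[224, 2], [96, 1]] · [[1, −2], [−3, 7]] = [[218, −434], [93, −185]].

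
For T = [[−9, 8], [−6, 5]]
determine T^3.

[[−105, 104], [−78, 77]]

tr T = −4 and det T = 3, so the characteristic polynomial is λ² − (−4)λ + (3) with roots −1 and −3.
Eigenvectors give P = [[−1, 4], [−1, 3]] with P⁻¹ = [[3, −4], [1, −1]], and T = P·diag(−1, −3)·P⁻¹.
Then T^3 = P·diag(−1, −27)·P⁻¹ = [[1, −108], [1, −81]] · [[3, −4], [1, −1]] = [[−105, 104], [−78, 77]].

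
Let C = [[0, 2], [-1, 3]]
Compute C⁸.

tr C = 3 and det C = 2, so the characteristic polynomial is λ² − (3)λ + (2) with roots 1 and 2.
Eigenvectors give P = [[2, -1], [1, -1]] with P⁻¹ = [[1, -1], [1, -2]], and C = P·diag(1, 2)·P⁻¹.
Then C⁸ = P·diag(1, 256)·P⁻¹ = [[2, -256], [1, -256]] · [[1, -1], [1, -2]] = [[-254, 510], [-255, 511]].

[[-254, 510], [-255, 511]]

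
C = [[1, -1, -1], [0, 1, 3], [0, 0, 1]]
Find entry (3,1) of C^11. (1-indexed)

C = I + N where N = [[0, -1, -1], [0, 0, 3], [0, 0, 0]] is strictly upper-triangular, so N^3 = 0.
(I + N)^11 = I + 11·N + 55·N^2 = [[1, -11, -176], [0, 1, 33], [0, 0, 1]].

0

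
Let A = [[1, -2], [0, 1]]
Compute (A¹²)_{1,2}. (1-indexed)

A = I + N where N = [[0, -2], [0, 0]] is strictly upper-triangular, so N² = 0.
(I + N)¹² = I + 12·N = [[1, -24], [0, 1]].

-24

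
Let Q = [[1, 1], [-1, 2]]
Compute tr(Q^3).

Q^2 = [[0, 3], [-3, 3]]
Q^3 = [[-3, 6], [-6, 3]]

0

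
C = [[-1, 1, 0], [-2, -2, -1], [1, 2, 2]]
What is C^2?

[[-1, -3, -1], [5, 0, 0], [-3, 1, 2]]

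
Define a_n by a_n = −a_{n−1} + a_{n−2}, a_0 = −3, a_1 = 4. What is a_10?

−322

With companion matrix C = [[−1, 1], [1, 0]], [a_n, a_{n−1}]ᵀ = C·[a_{n−1}, a_{n−2}]ᵀ, so [a_10, a_9]ᵀ = C⁹·[a_1, a_0]ᵀ.
C⁹ = [[−55, 34], [34, −21]], giving [a_10, a_9]ᵀ = [[−322], [199]].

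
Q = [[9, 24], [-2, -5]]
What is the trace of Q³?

28

tr Q = 4 and det Q = 3, so the characteristic polynomial is λ² − (4)λ + (3) with roots 3 and 1.
Eigenvectors give P = [[4, -3], [-1, 1]] with P⁻¹ = [[1, 3], [1, 4]], and Q = P·diag(3, 1)·P⁻¹.
Then Q³ = P·diag(27, 1)·P⁻¹ = [[108, -3], [-27, 1]] · [[1, 3], [1, 4]] = [[105, 312], [-26, -77]].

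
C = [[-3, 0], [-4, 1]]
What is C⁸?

tr C = -2 and det C = -3, so the characteristic polynomial is λ² − (-2)λ + (-3) with roots -3 and 1.
Eigenvectors give P = [[-1, 0], [-1, 1]] with P⁻¹ = [[-1, 0], [-1, 1]], and C = P·diag(-3, 1)·P⁻¹.
Then C⁸ = P·diag(6561, 1)·P⁻¹ = [[-6561, 0], [-6561, 1]] · [[-1, 0], [-1, 1]] = [[6561, 0], [6560, 1]].

[[6561, 0], [6560, 1]]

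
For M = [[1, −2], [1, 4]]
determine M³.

tr M = 5 and det M = 6, so the characteristic polynomial is λ² − (5)λ + (6) with roots 2 and 3.
Eigenvectors give P = [[−2, 1], [1, −1]] with P⁻¹ = [[−1, −1], [−1, −2]], and M = P·diag(2, 3)·P⁻¹.
Then M³ = P·diag(8, 27)·P⁻¹ = [[−16, 27], [8, −27]] · [[−1, −1], [−1, −2]] = [[−11, −38], [19, 46]].

[[−11, −38], [19, 46]]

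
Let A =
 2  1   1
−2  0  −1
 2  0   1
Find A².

[[4, 2, 2], [−6, −2, −3], [6, 2, 3]]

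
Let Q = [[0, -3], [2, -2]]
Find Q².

[[-6, 6], [-4, -2]]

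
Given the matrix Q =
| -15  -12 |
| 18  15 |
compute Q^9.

tr Q = 0 and det Q = -9, so the characteristic polynomial is λ² − (0)λ + (-9) with roots -3 and 3.
Eigenvectors give P = [[-1, -2], [1, 3]] with P⁻¹ = [[-3, -2], [1, 1]], and Q = P·diag(-3, 3)·P⁻¹.
Then Q^9 = P·diag(-19683, 19683)·P⁻¹ = [[19683, -39366], [-19683, 59049]] · [[-3, -2], [1, 1]] = [[-98415, -78732], [118098, 98415]].

[[-98415, -78732], [118098, 98415]]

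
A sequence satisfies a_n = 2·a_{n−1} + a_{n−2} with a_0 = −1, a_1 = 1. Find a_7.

With companion matrix C = [[2, 1], [1, 0]], [a_n, a_{n−1}]ᵀ = C·[a_{n−1}, a_{n−2}]ᵀ, so [a_7, a_6]ᵀ = C⁶·[a_1, a_0]ᵀ.
C⁶ = [[169, 70], [70, 29]], giving [a_7, a_6]ᵀ = [[99], [41]].

99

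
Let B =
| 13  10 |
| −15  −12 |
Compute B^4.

tr B = 1 and det B = −6, so the characteristic polynomial is λ² − (1)λ + (−6) with roots −2 and 3.
Eigenvectors give P = [[2, −1], [−3, 1]] with P⁻¹ = [[−1, −1], [−3, −2]], and B = P·diag(−2, 3)·P⁻¹.
Then B^4 = P·diag(16, 81)·P⁻¹ = [[32, −81], [−48, 81]] · [[−1, −1], [−3, −2]] = [[211, 130], [−195, −114]].

[[211, 130], [−195, −114]]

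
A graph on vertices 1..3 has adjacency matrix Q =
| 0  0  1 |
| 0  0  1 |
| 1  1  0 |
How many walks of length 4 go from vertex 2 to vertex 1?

2

The number of length-4 walks from vertex 2 to vertex 1 is entry (2,1) of Q^4, where Q is the adjacency matrix.
Q^2 = [[1, 1, 0], [1, 1, 0], [0, 0, 2]]
Q^3 = [[0, 0, 2], [0, 0, 2], [2, 2, 0]]
Q^4 = [[2, 2, 0], [2, 2, 0], [0, 0, 4]]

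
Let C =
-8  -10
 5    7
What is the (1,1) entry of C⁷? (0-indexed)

tr C = -1 and det C = -6, so the characteristic polynomial is λ² − (-1)λ + (-6) with roots -3 and 2.
Eigenvectors give P = [[-2, 1], [1, -1]] with P⁻¹ = [[-1, -1], [-1, -2]], and C = P·diag(-3, 2)·P⁻¹.
Then C⁷ = P·diag(-2187, 128)·P⁻¹ = [[4374, 128], [-2187, -128]] · [[-1, -1], [-1, -2]] = [[-4502, -4630], [2315, 2443]].

2443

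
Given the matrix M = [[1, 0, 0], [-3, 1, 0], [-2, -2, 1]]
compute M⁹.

M = I + N where N = [[0, 0, 0], [-3, 0, 0], [-2, -2, 0]] is strictly lower-triangular, so N³ = 0.
(I + N)⁹ = I + 9·N + 36·N² = [[1, 0, 0], [-27, 1, 0], [198, -18, 1]].

[[1, 0, 0], [-27, 1, 0], [198, -18, 1]]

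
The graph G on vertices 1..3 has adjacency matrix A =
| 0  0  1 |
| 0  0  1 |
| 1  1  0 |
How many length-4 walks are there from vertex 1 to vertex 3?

The number of length-4 walks from vertex 1 to vertex 3 is entry (1,3) of A⁴, where A is the adjacency matrix.
A² = [[1, 1, 0], [1, 1, 0], [0, 0, 2]]
A³ = [[0, 0, 2], [0, 0, 2], [2, 2, 0]]
A⁴ = [[2, 2, 0], [2, 2, 0], [0, 0, 4]]

0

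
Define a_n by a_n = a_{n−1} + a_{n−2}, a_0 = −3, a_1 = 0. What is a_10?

With companion matrix T = [[1, 1], [1, 0]], [a_n, a_{n−1}]ᵀ = T·[a_{n−1}, a_{n−2}]ᵀ, so [a_10, a_9]ᵀ = T⁹·[a_1, a_0]ᵀ.
T⁹ = [[55, 34], [34, 21]], giving [a_10, a_9]ᵀ = [[−102], [−63]].

−102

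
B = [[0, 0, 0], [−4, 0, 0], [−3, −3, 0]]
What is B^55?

[[0, 0, 0], [0, 0, 0], [0, 0, 0]]

B is strictly triangular, hence nilpotent: B^3 = 0, so B^55 = 0.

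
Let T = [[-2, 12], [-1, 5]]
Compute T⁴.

tr T = 3 and det T = 2, so the characteristic polynomial is λ² − (3)λ + (2) with roots 1 and 2.
Eigenvectors give P = [[4, 3], [1, 1]] with P⁻¹ = [[1, -3], [-1, 4]], and T = P·diag(1, 2)·P⁻¹.
Then T⁴ = P·diag(1, 16)·P⁻¹ = [[4, 48], [1, 16]] · [[1, -3], [-1, 4]] = [[-44, 180], [-15, 61]].

[[-44, 180], [-15, 61]]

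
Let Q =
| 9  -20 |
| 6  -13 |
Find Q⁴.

tr Q = -4 and det Q = 3, so the characteristic polynomial is λ² − (-4)λ + (3) with roots -3 and -1.
Eigenvectors give P = [[-5, 2], [-3, 1]] with P⁻¹ = [[1, -2], [3, -5]], and Q = P·diag(-3, -1)·P⁻¹.
Then Q⁴ = P·diag(81, 1)·P⁻¹ = [[-405, 2], [-243, 1]] · [[1, -2], [3, -5]] = [[-399, 800], [-240, 481]].

[[-399, 800], [-240, 481]]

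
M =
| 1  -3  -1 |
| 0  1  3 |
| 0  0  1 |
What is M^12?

[[1, -36, -606], [0, 1, 36], [0, 0, 1]]

M = I + N where N = [[0, -3, -1], [0, 0, 3], [0, 0, 0]] is strictly upper-triangular, so N^3 = 0.
(I + N)^12 = I + 12·N + 66·N^2 = [[1, -36, -606], [0, 1, 36], [0, 0, 1]].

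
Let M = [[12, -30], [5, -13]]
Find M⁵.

[[582, -1650], [275, -793]]

tr M = -1 and det M = -6, so the characteristic polynomial is λ² − (-1)λ + (-6) with roots -3 and 2.
Eigenvectors give P = [[-2, 3], [-1, 1]] with P⁻¹ = [[1, -3], [1, -2]], and M = P·diag(-3, 2)·P⁻¹.
Then M⁵ = P·diag(-243, 32)·P⁻¹ = [[486, 96], [243, 32]] · [[1, -3], [1, -2]] = [[582, -1650], [275, -793]].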